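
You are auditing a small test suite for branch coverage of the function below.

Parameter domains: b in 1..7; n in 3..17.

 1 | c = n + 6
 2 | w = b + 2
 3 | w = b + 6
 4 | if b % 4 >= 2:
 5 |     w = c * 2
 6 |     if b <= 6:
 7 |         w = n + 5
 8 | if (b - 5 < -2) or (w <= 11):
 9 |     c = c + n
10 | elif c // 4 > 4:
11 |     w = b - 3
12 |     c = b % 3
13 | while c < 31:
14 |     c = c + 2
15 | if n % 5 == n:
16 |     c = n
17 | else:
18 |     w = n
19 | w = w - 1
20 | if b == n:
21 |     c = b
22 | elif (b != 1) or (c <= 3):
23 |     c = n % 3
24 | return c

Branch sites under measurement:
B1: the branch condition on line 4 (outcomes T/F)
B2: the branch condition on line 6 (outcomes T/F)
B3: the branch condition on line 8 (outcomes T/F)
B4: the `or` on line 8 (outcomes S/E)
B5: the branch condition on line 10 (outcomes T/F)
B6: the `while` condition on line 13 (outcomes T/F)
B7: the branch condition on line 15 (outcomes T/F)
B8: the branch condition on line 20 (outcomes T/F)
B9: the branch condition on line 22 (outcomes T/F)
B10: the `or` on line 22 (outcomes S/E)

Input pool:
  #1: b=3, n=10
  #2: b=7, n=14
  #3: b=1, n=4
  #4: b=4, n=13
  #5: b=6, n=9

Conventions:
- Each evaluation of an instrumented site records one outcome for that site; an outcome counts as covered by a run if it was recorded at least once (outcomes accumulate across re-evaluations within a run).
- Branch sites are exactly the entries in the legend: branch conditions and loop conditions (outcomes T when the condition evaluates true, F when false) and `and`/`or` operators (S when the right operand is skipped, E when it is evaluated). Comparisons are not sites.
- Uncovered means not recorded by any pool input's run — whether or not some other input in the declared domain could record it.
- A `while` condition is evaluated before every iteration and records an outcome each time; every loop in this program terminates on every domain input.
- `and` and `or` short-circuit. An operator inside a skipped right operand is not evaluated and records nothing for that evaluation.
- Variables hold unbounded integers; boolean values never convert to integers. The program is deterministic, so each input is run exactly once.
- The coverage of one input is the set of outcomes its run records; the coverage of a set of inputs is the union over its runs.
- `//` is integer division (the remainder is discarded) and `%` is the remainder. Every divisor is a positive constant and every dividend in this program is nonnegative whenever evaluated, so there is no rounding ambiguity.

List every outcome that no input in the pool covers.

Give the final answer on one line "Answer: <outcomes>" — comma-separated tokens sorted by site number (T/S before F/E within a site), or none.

#1 (b=3, n=10) -> B1->T, B2->T, B4->E, B3->F, B5->F, B6->T, B6->T, B6->T, B6->T, B6->T, B6->T, B6->T, B6->T, B6->F, ...; covered: B1=T, B2=T, B3=F, B4=E, B5=F, B6=T, B6=F, B7=F, B8=F, B9=T, B10=S
#2 (b=7, n=14) -> B1->T, B2->F, B4->E, B3->F, B5->T, B6->T, B6->T, B6->T, B6->T, B6->T, B6->T, B6->T, B6->T, B6->T, ...; covered: B1=T, B2=F, B3=F, B4=E, B5=T, B6=T, B6=F, B7=F, B8=F, B9=T, B10=S
#3 (b=1, n=4) -> B1->F, B4->S, B3->T, B6->T, B6->T, B6->T, B6->T, B6->T, B6->T, B6->T, B6->T, B6->T, B6->F, B7->T, ...; covered: B1=F, B3=T, B4=S, B6=T, B6=F, B7=T, B8=F, B9=F, B10=E
#4 (b=4, n=13) -> B1->F, B4->E, B3->T, B6->F, B7->F, B8->F, B10->S, B9->T; covered: B1=F, B3=T, B4=E, B6=F, B7=F, B8=F, B9=T, B10=S
#5 (b=6, n=9) -> B1->T, B2->T, B4->E, B3->F, B5->F, B6->T, B6->T, B6->T, B6->T, B6->T, B6->T, B6->T, B6->T, B6->F, ...; covered: B1=T, B2=T, B3=F, B4=E, B5=F, B6=T, B6=F, B7=F, B8=F, B9=T, B10=S
union over the pool: B1=T, B1=F, B2=T, B2=F, B3=T, B3=F, B4=S, B4=E, B5=T, B5=F, B6=T, B6=F, B7=T, B7=F, B8=F, B9=T, B9=F, B10=S, B10=E
uncovered (1 of 20): B8=T

Answer: B8=T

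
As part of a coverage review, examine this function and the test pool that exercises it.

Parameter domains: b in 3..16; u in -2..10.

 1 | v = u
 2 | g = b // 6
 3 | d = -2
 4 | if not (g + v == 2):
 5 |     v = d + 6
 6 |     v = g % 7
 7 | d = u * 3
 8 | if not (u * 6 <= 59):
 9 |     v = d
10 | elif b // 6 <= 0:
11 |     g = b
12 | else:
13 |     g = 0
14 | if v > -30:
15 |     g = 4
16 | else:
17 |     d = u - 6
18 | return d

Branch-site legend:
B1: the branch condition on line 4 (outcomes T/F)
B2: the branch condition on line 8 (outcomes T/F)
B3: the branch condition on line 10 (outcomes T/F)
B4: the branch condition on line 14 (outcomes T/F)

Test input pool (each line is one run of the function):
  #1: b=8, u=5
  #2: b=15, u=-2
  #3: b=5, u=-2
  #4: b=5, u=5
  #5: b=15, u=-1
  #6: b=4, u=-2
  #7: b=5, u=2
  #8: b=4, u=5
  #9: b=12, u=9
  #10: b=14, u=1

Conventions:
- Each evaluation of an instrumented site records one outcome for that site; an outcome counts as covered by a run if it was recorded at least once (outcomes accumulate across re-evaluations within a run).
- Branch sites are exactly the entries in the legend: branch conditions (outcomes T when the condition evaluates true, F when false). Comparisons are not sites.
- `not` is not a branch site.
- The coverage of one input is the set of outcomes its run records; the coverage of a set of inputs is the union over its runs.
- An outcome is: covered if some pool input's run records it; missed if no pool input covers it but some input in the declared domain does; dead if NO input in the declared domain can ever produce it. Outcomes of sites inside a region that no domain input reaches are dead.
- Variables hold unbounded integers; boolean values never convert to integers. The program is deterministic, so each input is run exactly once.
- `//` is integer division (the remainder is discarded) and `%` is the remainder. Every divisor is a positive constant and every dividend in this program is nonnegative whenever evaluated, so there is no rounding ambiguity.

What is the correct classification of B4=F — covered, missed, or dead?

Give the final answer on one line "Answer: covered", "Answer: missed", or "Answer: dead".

no pool input records B4=F
checking all 182 inputs in the declared domain: B4=F is never recorded -> dead

Answer: dead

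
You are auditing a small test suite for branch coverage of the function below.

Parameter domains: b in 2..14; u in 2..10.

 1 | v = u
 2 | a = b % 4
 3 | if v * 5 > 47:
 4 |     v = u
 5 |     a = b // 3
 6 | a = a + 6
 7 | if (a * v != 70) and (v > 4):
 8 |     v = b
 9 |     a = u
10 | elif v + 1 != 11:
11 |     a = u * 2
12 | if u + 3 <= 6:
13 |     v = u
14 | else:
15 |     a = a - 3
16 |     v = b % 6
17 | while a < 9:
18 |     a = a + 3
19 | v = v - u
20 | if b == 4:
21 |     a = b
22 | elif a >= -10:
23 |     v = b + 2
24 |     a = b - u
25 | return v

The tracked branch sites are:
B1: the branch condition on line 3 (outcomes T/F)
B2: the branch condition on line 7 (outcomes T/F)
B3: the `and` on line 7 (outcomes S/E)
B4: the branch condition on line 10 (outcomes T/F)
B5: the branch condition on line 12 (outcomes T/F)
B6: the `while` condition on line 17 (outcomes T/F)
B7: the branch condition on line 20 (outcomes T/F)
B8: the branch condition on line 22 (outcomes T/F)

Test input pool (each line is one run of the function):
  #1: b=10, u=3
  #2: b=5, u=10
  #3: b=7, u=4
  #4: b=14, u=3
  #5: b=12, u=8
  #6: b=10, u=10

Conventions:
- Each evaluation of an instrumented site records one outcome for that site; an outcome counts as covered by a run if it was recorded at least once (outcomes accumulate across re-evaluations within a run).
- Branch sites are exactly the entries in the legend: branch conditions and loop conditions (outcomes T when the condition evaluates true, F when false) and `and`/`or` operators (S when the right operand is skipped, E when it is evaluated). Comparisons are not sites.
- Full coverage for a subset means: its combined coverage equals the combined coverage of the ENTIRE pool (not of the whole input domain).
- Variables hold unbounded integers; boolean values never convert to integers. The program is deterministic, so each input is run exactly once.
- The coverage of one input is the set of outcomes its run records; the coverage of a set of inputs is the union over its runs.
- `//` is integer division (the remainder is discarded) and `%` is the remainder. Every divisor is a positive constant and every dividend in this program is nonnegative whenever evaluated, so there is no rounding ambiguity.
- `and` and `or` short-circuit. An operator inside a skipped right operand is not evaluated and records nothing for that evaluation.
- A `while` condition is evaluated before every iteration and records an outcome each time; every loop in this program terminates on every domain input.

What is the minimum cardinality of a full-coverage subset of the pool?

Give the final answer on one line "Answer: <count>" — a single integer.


test 1 (b=10, u=3) hits B1=F, B2=F, B3=E, B4=T, B5=T, B6=T, B6=F, B7=F, B8=T
test 2 (b=5, u=10) hits B1=T, B2=F, B3=S, B4=F, B5=F, B6=T, B6=F, B7=F, B8=T
test 3 (b=7, u=4) hits B1=F, B2=F, B3=E, B4=T, B5=F, B6=T, B6=F, B7=F, B8=T
test 4 (b=14, u=3) hits B1=F, B2=F, B3=E, B4=T, B5=T, B6=T, B6=F, B7=F, B8=T
test 5 (b=12, u=8) hits B1=F, B2=T, B3=E, B5=F, B6=T, B6=F, B7=F, B8=T
test 6 (b=10, u=10) hits B1=T, B2=T, B3=E, B5=F, B6=T, B6=F, B7=F, B8=T
union over all inputs: B1=T, B1=F, B2=T, B2=F, B3=S, B3=E, B4=T, B4=F, B5=T, B5=F, B6=T, B6=F, B7=F, B8=T (14 outcomes)
checked all size-1 subsets: none covers 14 outcomes (max 9/14)
checked all size-2 subsets: none covers 14 outcomes (max 13/14)
size 3: inputs {1, 2, 5} cover all 14 outcomes, and no lexicographically smaller subset of this size does
Answer: 3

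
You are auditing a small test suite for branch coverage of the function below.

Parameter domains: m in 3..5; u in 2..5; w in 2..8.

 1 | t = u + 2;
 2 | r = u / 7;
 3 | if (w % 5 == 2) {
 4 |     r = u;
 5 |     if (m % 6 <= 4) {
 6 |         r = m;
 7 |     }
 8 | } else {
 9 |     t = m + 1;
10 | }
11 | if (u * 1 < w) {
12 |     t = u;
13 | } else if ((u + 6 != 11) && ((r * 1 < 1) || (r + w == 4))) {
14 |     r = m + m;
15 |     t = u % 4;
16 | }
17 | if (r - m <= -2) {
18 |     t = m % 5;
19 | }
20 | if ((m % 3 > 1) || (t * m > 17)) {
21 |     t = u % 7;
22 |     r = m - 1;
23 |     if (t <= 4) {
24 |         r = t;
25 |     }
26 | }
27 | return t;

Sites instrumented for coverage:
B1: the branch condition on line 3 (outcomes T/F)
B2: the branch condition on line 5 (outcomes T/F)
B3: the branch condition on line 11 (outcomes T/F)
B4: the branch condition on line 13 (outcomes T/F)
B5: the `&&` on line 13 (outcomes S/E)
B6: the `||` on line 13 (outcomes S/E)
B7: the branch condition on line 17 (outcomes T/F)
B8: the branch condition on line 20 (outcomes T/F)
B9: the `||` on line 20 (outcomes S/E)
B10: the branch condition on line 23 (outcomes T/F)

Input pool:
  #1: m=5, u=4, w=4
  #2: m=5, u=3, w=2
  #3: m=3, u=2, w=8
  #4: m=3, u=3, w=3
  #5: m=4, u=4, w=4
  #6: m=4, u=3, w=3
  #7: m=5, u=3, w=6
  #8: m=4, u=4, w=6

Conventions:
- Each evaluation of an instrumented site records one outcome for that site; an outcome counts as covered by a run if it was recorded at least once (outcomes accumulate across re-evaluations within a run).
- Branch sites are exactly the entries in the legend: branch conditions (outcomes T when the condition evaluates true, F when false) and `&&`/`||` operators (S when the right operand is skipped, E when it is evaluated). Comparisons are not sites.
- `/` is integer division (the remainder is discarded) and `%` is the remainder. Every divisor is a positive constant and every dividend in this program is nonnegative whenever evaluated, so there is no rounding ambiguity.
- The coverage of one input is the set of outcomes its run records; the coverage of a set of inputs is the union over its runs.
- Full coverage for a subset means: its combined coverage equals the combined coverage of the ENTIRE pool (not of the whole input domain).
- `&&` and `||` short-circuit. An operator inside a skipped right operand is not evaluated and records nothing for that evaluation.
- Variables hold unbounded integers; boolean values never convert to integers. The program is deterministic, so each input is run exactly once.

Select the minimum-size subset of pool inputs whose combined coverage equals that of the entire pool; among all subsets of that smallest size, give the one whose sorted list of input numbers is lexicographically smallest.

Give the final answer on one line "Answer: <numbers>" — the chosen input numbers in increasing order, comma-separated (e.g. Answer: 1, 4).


run #1 (m=5, u=4, w=4) runs B1->F, B3->F, B5->E, B6->S, B4->T, B7->F, B9->S, B8->T, B10->T; records B1=F, B3=F, B4=T, B5=E, B6=S, B7=F, B8=T, B9=S, B10=T
run #2 (m=5, u=3, w=2) runs B1->T, B2->F, B3->F, B5->E, B6->E, B4->F, B7->T, B9->S, B8->T, B10->T; records B1=T, B2=F, B3=F, B4=F, B5=E, B6=E, B7=T, B8=T, B9=S, B10=T
run #3 (m=3, u=2, w=8) runs B1->F, B3->T, B7->T, B9->E, B8->F; records B1=F, B3=T, B7=T, B8=F, B9=E
run #4 (m=3, u=3, w=3) runs B1->F, B3->F, B5->E, B6->S, B4->T, B7->F, B9->E, B8->F; records B1=F, B3=F, B4=T, B5=E, B6=S, B7=F, B8=F, B9=E
run #5 (m=4, u=4, w=4) runs B1->F, B3->F, B5->E, B6->S, B4->T, B7->F, B9->E, B8->F; records B1=F, B3=F, B4=T, B5=E, B6=S, B7=F, B8=F, B9=E
run #6 (m=4, u=3, w=3) runs B1->F, B3->F, B5->E, B6->S, B4->T, B7->F, B9->E, B8->F; records B1=F, B3=F, B4=T, B5=E, B6=S, B7=F, B8=F, B9=E
run #7 (m=5, u=3, w=6) runs B1->F, B3->T, B7->T, B9->S, B8->T, B10->T; records B1=F, B3=T, B7=T, B8=T, B9=S, B10=T
run #8 (m=4, u=4, w=6) runs B1->F, B3->T, B7->T, B9->E, B8->F; records B1=F, B3=T, B7=T, B8=F, B9=E
together the pool reaches 17 outcomes: B1=T, B1=F, B2=F, B3=T, B3=F, B4=T, B4=F, B5=E, B6=S, B6=E, B7=T, B7=F, B8=T, B8=F, B9=S, B9=E, B10=T
checked all size-1 subsets: none covers 17 outcomes (max 10/17)
checked all size-2 subsets: none covers 17 outcomes (max 16/17)
inputs {1, 2, 3} (size 3) cover everything; no size-3 subset with a lexicographically smaller index list covers all 17
Answer: 1, 2, 3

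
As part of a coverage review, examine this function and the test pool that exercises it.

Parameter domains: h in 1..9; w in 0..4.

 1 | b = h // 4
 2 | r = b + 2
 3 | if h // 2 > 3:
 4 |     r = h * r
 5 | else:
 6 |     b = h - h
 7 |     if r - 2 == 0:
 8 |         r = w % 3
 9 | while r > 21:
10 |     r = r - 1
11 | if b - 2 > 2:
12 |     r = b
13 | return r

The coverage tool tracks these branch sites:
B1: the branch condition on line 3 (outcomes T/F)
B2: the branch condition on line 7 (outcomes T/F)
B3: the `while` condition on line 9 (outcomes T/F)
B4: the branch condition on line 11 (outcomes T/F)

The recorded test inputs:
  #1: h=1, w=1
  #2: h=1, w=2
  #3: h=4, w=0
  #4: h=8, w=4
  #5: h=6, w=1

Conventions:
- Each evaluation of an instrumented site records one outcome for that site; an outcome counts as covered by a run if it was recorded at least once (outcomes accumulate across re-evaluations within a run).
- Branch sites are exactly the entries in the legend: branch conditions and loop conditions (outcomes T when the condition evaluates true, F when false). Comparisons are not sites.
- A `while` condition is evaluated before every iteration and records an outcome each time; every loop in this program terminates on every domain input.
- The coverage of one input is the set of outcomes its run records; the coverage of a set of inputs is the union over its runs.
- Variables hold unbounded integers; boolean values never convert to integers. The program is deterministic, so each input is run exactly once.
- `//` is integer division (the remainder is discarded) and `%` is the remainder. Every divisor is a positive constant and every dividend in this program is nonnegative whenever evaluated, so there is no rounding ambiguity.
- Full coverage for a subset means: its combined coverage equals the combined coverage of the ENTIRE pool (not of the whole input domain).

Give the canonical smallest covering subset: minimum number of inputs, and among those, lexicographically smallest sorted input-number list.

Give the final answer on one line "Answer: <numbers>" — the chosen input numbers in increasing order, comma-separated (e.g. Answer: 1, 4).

input #1 (h=1, w=1): events B1->F, B2->T, B3->F, B4->F; covers B1=F, B2=T, B3=F, B4=F
input #2 (h=1, w=2): events B1->F, B2->T, B3->F, B4->F; covers B1=F, B2=T, B3=F, B4=F
input #3 (h=4, w=0): events B1->F, B2->F, B3->F, B4->F; covers B1=F, B2=F, B3=F, B4=F
input #4 (h=8, w=4): events B1->T, B3->T, B3->T, B3->T, B3->T, B3->T, B3->T, B3->T, B3->T, B3->T, B3->T, B3->T, B3->F, B4->F; covers B1=T, B3=T, B3=F, B4=F
input #5 (h=6, w=1): events B1->F, B2->F, B3->F, B4->F; covers B1=F, B2=F, B3=F, B4=F
pool-wide coverage (7 outcomes): B1=T, B1=F, B2=T, B2=F, B3=T, B3=F, B4=F
checked all size-1 subsets: none covers 7 outcomes (max 4/7)
checked all size-2 subsets: none covers 7 outcomes (max 6/7)
the canonical winner is {1, 3, 4}: size 3, full 7-outcome coverage, earliest index list among size-3 covers

Answer: 1, 3, 4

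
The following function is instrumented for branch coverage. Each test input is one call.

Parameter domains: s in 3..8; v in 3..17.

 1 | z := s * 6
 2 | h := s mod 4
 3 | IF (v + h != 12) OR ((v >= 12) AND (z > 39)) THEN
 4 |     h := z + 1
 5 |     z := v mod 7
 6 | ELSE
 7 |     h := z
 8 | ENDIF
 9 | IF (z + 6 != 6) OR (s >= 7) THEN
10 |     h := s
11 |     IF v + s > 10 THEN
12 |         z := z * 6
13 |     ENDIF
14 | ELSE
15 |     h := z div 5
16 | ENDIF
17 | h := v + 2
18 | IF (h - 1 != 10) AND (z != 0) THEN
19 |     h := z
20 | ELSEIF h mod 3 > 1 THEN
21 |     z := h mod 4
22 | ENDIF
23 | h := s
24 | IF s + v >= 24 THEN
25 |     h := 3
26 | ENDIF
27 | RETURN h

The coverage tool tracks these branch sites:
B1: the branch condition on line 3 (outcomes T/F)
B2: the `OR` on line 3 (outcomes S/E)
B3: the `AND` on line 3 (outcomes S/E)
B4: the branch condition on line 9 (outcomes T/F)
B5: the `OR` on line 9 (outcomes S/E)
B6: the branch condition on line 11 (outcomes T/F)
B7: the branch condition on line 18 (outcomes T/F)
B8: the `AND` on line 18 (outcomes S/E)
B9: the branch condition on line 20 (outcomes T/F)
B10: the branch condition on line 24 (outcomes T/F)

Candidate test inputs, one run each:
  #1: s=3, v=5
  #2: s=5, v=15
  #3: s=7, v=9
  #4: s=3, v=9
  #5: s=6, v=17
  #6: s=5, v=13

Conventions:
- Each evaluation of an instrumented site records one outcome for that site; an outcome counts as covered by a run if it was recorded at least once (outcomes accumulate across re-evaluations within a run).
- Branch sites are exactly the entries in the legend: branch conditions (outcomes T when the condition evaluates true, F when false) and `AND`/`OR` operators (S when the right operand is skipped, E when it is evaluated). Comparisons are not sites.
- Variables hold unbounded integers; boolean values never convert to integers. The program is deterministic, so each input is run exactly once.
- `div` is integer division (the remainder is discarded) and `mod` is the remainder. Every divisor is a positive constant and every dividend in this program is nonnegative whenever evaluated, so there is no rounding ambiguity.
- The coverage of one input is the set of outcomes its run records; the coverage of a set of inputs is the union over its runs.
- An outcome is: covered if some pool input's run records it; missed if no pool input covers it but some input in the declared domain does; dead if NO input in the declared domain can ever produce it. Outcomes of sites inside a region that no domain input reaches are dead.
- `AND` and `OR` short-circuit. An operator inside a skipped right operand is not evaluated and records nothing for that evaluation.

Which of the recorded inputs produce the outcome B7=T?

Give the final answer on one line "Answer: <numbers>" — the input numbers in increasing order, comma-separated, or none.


input #1 (s=3, v=5): hits B7=T
input #2 (s=5, v=15): hits B7=T
input #3 (s=7, v=9): never hits B7=T
input #4 (s=3, v=9): never hits B7=T
input #5 (s=6, v=17): hits B7=T
input #6 (s=5, v=13): hits B7=T
Answer: 1, 2, 5, 6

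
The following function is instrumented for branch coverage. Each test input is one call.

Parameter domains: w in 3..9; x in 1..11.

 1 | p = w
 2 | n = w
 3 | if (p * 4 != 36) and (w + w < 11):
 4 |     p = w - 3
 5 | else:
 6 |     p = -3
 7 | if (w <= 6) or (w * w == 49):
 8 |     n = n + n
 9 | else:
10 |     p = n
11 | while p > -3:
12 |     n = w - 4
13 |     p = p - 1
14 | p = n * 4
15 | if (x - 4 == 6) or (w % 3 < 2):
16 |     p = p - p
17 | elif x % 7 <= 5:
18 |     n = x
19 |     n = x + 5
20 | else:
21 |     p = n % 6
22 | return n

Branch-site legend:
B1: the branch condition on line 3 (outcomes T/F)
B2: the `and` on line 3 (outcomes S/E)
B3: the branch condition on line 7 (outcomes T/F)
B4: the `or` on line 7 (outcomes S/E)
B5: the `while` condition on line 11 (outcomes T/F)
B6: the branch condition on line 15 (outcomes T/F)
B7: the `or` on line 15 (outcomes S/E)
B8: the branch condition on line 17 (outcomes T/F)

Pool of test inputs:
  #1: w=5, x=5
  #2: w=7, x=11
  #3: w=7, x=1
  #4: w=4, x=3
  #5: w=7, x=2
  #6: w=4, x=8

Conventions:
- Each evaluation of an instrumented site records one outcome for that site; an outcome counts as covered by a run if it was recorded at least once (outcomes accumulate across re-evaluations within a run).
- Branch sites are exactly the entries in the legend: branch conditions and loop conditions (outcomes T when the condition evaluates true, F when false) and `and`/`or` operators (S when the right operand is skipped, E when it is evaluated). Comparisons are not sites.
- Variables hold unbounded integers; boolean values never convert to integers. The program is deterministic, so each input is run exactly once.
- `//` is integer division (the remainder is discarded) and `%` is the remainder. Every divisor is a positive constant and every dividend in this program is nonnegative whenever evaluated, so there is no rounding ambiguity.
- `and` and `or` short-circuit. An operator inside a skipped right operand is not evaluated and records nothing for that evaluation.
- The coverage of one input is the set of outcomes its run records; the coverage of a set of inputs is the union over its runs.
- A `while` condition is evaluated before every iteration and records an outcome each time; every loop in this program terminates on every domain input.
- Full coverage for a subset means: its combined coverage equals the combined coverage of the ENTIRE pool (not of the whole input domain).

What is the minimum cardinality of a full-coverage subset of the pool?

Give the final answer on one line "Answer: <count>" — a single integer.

input #1 (w=5, x=5): events B2->E, B1->T, B4->S, B3->T, B5->T, B5->T, B5->T, B5->T, B5->T, B5->F, B7->E, B6->F, B8->T; covers B1=T, B2=E, B3=T, B4=S, B5=T, B5=F, B6=F, B7=E, B8=T
input #2 (w=7, x=11): events B2->E, B1->F, B4->E, B3->T, B5->F, B7->E, B6->T; covers B1=F, B2=E, B3=T, B4=E, B5=F, B6=T, B7=E
input #3 (w=7, x=1): events B2->E, B1->F, B4->E, B3->T, B5->F, B7->E, B6->T; covers B1=F, B2=E, B3=T, B4=E, B5=F, B6=T, B7=E
input #4 (w=4, x=3): events B2->E, B1->T, B4->S, B3->T, B5->T, B5->T, B5->T, B5->T, B5->F, B7->E, B6->T; covers B1=T, B2=E, B3=T, B4=S, B5=T, B5=F, B6=T, B7=E
input #5 (w=7, x=2): events B2->E, B1->F, B4->E, B3->T, B5->F, B7->E, B6->T; covers B1=F, B2=E, B3=T, B4=E, B5=F, B6=T, B7=E
input #6 (w=4, x=8): events B2->E, B1->T, B4->S, B3->T, B5->T, B5->T, B5->T, B5->T, B5->F, B7->E, B6->T; covers B1=T, B2=E, B3=T, B4=S, B5=T, B5=F, B6=T, B7=E
together the pool reaches 12 outcomes: B1=T, B1=F, B2=E, B3=T, B4=S, B4=E, B5=T, B5=F, B6=T, B6=F, B7=E, B8=T
no size-1 subset reaches all 12 outcomes (best union: 9/12)
inputs {1, 2} (size 2) cover everything; no size-2 subset with a lexicographically smaller index list covers all 12

Answer: 2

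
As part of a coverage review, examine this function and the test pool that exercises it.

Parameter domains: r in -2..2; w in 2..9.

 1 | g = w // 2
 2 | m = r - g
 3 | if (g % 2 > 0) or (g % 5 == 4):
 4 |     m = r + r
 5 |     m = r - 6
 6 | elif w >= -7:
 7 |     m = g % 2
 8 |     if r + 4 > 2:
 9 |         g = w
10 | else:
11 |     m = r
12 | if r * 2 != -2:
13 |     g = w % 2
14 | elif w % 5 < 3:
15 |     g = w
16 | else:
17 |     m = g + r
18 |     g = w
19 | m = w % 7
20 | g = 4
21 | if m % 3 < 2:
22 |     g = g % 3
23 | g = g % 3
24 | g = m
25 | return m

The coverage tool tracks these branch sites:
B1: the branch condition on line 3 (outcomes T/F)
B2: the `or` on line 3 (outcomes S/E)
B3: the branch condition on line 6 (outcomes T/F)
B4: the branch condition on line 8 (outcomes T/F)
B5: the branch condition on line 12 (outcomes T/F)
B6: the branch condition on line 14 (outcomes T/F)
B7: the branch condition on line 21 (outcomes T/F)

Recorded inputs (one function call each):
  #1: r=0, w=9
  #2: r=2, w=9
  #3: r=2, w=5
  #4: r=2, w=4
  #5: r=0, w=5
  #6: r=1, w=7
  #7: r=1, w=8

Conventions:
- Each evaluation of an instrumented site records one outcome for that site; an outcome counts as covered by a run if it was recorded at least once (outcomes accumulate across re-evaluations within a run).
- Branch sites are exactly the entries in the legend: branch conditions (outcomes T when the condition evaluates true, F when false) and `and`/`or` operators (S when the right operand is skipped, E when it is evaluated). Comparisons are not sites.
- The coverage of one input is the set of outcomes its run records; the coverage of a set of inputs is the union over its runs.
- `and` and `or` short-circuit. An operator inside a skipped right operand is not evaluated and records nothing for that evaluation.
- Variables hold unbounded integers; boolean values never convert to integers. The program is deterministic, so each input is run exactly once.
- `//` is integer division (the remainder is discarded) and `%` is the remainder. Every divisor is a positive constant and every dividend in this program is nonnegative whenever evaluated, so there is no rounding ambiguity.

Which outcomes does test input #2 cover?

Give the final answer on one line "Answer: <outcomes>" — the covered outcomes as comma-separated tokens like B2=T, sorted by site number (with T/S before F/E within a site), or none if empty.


Event log for input #2 (r=2, w=9):
  B2->E, B1->T, B5->T, B7->F
collecting distinct outcomes: B1=T, B2=E, B5=T, B7=F
Answer: B1=T, B2=E, B5=T, B7=F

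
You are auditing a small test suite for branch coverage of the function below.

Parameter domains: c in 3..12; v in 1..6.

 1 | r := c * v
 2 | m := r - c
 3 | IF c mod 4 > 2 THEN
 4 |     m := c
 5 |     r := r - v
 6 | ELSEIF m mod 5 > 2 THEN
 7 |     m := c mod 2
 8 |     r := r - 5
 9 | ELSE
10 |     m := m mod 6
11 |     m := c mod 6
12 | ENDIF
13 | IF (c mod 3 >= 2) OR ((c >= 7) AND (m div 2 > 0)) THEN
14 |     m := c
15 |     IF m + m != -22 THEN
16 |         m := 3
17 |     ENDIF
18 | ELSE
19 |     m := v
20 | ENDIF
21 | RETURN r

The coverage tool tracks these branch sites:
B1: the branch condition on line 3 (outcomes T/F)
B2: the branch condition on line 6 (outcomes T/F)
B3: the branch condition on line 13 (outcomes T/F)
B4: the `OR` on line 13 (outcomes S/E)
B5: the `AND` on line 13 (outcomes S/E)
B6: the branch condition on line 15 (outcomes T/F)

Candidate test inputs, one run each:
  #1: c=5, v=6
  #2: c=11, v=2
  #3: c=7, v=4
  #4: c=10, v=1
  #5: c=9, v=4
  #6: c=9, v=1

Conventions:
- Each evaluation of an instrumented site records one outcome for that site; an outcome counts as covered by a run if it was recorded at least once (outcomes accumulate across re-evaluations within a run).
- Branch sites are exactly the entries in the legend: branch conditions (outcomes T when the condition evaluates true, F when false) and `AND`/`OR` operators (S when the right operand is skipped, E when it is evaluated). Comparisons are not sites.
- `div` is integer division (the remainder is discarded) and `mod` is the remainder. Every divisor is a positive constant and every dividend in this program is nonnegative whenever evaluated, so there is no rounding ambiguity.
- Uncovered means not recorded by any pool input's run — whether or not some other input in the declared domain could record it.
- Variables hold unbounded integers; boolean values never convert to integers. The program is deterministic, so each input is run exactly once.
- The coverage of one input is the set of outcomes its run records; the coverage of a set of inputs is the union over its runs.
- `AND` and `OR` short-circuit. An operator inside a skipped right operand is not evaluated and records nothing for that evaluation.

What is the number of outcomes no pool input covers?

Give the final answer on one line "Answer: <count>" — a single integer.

test 1 (c=5, v=6) hits B1=F, B2=F, B3=T, B4=S, B6=T
test 2 (c=11, v=2) hits B1=T, B3=T, B4=S, B6=T
test 3 (c=7, v=4) hits B1=T, B3=T, B4=E, B5=E, B6=T
test 4 (c=10, v=1) hits B1=F, B2=F, B3=T, B4=E, B5=E, B6=T
test 5 (c=9, v=4) hits B1=F, B2=F, B3=T, B4=E, B5=E, B6=T
test 6 (c=9, v=1) hits B1=F, B2=F, B3=T, B4=E, B5=E, B6=T
union over the pool: B1=T, B1=F, B2=F, B3=T, B4=S, B4=E, B5=E, B6=T
uncovered (4 of 12): B2=T, B3=F, B5=S, B6=F

Answer: 4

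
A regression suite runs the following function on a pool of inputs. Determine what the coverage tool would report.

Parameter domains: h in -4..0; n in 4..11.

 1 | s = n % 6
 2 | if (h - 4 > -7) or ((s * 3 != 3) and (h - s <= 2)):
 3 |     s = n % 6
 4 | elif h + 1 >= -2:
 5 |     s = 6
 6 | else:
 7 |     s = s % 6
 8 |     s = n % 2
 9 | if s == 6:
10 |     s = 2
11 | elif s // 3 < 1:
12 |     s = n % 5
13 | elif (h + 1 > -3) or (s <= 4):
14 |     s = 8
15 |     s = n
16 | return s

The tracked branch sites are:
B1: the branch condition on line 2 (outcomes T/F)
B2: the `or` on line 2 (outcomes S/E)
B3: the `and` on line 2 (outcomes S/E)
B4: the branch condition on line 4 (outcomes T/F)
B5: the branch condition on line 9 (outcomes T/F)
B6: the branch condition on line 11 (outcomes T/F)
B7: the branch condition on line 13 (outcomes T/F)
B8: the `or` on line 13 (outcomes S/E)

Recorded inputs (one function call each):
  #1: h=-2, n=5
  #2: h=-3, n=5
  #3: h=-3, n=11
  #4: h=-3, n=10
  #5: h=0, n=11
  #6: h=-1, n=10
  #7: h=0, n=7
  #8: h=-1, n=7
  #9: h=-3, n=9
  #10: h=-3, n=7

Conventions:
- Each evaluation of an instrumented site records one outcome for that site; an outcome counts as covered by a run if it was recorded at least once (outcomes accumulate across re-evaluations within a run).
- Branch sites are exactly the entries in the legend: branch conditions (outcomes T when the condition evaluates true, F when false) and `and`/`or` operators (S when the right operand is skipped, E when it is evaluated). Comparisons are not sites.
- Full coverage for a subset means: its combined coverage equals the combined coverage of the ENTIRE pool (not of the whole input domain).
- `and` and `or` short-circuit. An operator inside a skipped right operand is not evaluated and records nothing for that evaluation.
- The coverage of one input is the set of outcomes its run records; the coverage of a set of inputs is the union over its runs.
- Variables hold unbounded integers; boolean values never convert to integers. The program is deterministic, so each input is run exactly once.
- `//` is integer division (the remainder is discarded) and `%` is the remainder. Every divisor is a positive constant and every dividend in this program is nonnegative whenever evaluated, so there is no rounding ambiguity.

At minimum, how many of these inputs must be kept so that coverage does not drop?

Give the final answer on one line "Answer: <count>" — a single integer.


input #1 (h=-2, n=5): events B2->S, B1->T, B5->F, B6->F, B8->S, B7->T; covers B1=T, B2=S, B5=F, B6=F, B7=T, B8=S
input #2 (h=-3, n=5): events B2->E, B3->E, B1->T, B5->F, B6->F, B8->S, B7->T; covers B1=T, B2=E, B3=E, B5=F, B6=F, B7=T, B8=S
input #3 (h=-3, n=11): events B2->E, B3->E, B1->T, B5->F, B6->F, B8->S, B7->T; covers B1=T, B2=E, B3=E, B5=F, B6=F, B7=T, B8=S
input #4 (h=-3, n=10): events B2->E, B3->E, B1->T, B5->F, B6->F, B8->S, B7->T; covers B1=T, B2=E, B3=E, B5=F, B6=F, B7=T, B8=S
input #5 (h=0, n=11): events B2->S, B1->T, B5->F, B6->F, B8->S, B7->T; covers B1=T, B2=S, B5=F, B6=F, B7=T, B8=S
input #6 (h=-1, n=10): events B2->S, B1->T, B5->F, B6->F, B8->S, B7->T; covers B1=T, B2=S, B5=F, B6=F, B7=T, B8=S
input #7 (h=0, n=7): events B2->S, B1->T, B5->F, B6->T; covers B1=T, B2=S, B5=F, B6=T
input #8 (h=-1, n=7): events B2->S, B1->T, B5->F, B6->T; covers B1=T, B2=S, B5=F, B6=T
input #9 (h=-3, n=9): events B2->E, B3->E, B1->T, B5->F, B6->F, B8->S, B7->T; covers B1=T, B2=E, B3=E, B5=F, B6=F, B7=T, B8=S
input #10 (h=-3, n=7): events B2->E, B3->S, B1->F, B4->T, B5->T; covers B1=F, B2=E, B3=S, B4=T, B5=T
pool-wide coverage (13 outcomes): B1=T, B1=F, B2=S, B2=E, B3=S, B3=E, B4=T, B5=T, B5=F, B6=T, B6=F, B7=T, B8=S
checked all size-1 subsets: none covers 13 outcomes (max 7/13)
checked all size-2 subsets: none covers 13 outcomes (max 11/13)
size 3: inputs {2, 7, 10} cover all 13 outcomes, and no lexicographically smaller subset of this size does
Answer: 3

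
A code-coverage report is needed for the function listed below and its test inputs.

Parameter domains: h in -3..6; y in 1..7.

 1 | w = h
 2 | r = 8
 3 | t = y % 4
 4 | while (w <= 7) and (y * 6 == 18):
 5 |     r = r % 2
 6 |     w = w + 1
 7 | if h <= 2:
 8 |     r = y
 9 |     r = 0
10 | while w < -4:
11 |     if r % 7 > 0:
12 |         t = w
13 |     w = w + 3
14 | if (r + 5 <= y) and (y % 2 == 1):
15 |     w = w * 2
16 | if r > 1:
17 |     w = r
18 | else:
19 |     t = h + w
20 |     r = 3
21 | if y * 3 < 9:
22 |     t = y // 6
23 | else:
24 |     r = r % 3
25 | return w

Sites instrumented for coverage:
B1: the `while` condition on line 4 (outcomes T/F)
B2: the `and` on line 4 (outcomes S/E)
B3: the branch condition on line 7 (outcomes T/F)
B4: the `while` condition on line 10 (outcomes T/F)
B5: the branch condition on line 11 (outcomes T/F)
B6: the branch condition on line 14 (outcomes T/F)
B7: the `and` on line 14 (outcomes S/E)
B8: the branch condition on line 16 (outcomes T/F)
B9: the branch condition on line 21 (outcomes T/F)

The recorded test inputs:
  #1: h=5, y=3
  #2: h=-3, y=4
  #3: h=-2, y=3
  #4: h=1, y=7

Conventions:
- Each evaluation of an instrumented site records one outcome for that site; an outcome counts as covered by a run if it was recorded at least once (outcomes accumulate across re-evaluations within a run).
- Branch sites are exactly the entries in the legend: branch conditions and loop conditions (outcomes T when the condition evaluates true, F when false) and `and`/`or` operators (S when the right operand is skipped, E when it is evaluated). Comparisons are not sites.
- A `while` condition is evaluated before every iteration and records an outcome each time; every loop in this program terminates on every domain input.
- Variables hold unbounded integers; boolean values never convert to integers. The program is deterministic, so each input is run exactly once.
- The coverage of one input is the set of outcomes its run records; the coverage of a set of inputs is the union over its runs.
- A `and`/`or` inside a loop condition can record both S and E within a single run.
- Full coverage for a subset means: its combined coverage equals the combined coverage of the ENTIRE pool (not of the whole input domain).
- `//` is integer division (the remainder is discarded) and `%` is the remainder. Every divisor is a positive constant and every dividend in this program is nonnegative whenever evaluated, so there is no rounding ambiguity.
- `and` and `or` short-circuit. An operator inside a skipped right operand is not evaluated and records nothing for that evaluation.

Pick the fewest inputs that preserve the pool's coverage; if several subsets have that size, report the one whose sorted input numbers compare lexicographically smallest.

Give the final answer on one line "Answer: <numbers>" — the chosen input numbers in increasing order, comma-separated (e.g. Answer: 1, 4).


run #1 (h=5, y=3) runs B2->E, B1->T, B2->E, B1->T, B2->E, B1->T, B2->S, B1->F, B3->F, B4->F, B7->S, B6->F, B8->F, B9->F; records B1=T, B1=F, B2=S, B2=E, B3=F, B4=F, B6=F, B7=S, B8=F, B9=F
run #2 (h=-3, y=4) runs B2->E, B1->F, B3->T, B4->F, B7->S, B6->F, B8->F, B9->F; records B1=F, B2=E, B3=T, B4=F, B6=F, B7=S, B8=F, B9=F
run #3 (h=-2, y=3) runs B2->E, B1->T, B2->E, B1->T, B2->E, B1->T, B2->E, B1->T, B2->E, B1->T, B2->E, B1->T, B2->E, B1->T, ...; records B1=T, B1=F, B2=S, B2=E, B3=T, B4=F, B6=F, B7=S, B8=F, B9=F
run #4 (h=1, y=7) runs B2->E, B1->F, B3->T, B4->F, B7->E, B6->T, B8->F, B9->F; records B1=F, B2=E, B3=T, B4=F, B6=T, B7=E, B8=F, B9=F
pool-wide coverage (13 outcomes): B1=T, B1=F, B2=S, B2=E, B3=T, B3=F, B4=F, B6=T, B6=F, B7=S, B7=E, B8=F, B9=F
checked all size-1 subsets: none covers 13 outcomes (max 10/13)
inputs {1, 4} (size 2) cover everything; no size-2 subset with a lexicographically smaller index list covers all 13
Answer: 1, 4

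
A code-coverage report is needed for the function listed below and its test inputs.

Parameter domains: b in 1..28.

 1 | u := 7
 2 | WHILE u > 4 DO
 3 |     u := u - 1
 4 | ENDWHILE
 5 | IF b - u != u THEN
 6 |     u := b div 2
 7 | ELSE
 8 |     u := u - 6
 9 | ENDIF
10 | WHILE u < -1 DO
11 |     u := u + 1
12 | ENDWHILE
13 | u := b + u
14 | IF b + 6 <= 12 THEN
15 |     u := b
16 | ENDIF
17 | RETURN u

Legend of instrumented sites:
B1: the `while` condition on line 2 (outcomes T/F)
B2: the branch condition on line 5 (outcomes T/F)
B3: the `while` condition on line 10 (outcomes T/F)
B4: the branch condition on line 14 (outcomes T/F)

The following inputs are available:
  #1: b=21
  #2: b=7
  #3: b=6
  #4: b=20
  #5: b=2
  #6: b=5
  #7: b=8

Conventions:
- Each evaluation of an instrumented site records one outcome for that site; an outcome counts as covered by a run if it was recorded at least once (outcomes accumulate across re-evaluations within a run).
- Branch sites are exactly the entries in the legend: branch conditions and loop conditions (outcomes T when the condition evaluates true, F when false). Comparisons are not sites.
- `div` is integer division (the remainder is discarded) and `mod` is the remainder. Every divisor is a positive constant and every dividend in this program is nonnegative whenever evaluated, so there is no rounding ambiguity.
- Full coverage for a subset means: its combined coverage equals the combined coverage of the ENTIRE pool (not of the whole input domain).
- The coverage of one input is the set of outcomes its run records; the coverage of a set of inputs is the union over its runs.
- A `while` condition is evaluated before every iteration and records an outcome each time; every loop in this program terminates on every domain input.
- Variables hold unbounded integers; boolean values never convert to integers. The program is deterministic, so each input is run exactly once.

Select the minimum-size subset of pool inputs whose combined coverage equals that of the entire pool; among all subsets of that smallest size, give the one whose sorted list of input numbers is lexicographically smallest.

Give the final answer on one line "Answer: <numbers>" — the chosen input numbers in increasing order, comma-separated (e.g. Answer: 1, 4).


run #1 (b=21) runs B1->T, B1->T, B1->T, B1->F, B2->T, B3->F, B4->F; records B1=T, B1=F, B2=T, B3=F, B4=F
run #2 (b=7) runs B1->T, B1->T, B1->T, B1->F, B2->T, B3->F, B4->F; records B1=T, B1=F, B2=T, B3=F, B4=F
run #3 (b=6) runs B1->T, B1->T, B1->T, B1->F, B2->T, B3->F, B4->T; records B1=T, B1=F, B2=T, B3=F, B4=T
run #4 (b=20) runs B1->T, B1->T, B1->T, B1->F, B2->T, B3->F, B4->F; records B1=T, B1=F, B2=T, B3=F, B4=F
run #5 (b=2) runs B1->T, B1->T, B1->T, B1->F, B2->T, B3->F, B4->T; records B1=T, B1=F, B2=T, B3=F, B4=T
run #6 (b=5) runs B1->T, B1->T, B1->T, B1->F, B2->T, B3->F, B4->T; records B1=T, B1=F, B2=T, B3=F, B4=T
run #7 (b=8) runs B1->T, B1->T, B1->T, B1->F, B2->F, B3->T, B3->F, B4->F; records B1=T, B1=F, B2=F, B3=T, B3=F, B4=F
pool-wide coverage (8 outcomes): B1=T, B1=F, B2=T, B2=F, B3=T, B3=F, B4=T, B4=F
checked all size-1 subsets: none covers 8 outcomes (max 6/8)
size 2: inputs {3, 7} cover all 8 outcomes, and no lexicographically smaller subset of this size does
Answer: 3, 7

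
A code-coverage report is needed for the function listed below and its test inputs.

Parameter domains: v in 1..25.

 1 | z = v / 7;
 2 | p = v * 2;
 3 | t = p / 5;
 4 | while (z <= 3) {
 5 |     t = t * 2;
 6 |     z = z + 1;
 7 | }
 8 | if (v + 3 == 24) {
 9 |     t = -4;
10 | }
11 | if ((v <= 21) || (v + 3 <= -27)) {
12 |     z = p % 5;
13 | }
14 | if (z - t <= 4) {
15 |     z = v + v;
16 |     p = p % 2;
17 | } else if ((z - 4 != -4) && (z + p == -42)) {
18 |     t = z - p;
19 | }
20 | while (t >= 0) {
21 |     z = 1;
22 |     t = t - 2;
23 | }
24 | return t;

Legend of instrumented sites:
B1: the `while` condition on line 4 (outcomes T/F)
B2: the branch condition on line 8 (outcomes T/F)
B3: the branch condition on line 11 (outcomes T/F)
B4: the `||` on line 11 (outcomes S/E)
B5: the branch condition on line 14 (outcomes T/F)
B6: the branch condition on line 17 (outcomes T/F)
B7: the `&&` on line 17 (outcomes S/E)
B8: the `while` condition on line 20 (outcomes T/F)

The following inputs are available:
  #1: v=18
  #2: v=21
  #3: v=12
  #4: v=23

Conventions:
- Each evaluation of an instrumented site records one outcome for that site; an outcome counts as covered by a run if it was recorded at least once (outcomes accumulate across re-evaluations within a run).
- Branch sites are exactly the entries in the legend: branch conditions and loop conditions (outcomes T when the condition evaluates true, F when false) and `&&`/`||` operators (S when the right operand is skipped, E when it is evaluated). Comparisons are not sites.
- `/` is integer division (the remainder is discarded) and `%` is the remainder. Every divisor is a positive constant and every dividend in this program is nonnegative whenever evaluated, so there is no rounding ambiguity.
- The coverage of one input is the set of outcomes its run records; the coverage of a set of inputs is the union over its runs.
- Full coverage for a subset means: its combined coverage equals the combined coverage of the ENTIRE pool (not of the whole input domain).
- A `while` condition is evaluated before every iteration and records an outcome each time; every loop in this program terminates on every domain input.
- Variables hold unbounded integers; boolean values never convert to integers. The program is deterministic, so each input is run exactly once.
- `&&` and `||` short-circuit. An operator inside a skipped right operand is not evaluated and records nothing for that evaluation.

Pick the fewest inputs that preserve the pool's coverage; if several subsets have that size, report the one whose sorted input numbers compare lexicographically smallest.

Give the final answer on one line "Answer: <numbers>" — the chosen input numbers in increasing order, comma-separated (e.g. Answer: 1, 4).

input #1 (v=18): covers B1=T, B1=F, B2=F, B3=T, B4=S, B5=T, B8=T, B8=F
input #2 (v=21): covers B1=T, B1=F, B2=T, B3=T, B4=S, B5=F, B6=F, B7=E, B8=F
input #3 (v=12): covers B1=T, B1=F, B2=F, B3=T, B4=S, B5=T, B8=T, B8=F
input #4 (v=23): covers B1=T, B1=F, B2=F, B3=F, B4=E, B5=T, B8=T, B8=F
union over all inputs: B1=T, B1=F, B2=T, B2=F, B3=T, B3=F, B4=S, B4=E, B5=T, B5=F, B6=F, B7=E, B8=T, B8=F (14 outcomes)
no size-1 subset reaches all 14 outcomes (best union: 9/14)
the canonical winner is {2, 4}: size 2, full 14-outcome coverage, earliest index list among size-2 covers

Answer: 2, 4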